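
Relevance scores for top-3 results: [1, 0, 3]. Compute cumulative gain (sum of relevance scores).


Cumulative Gain = sum of relevance scores
Position 1: rel=1, running sum=1
Position 2: rel=0, running sum=1
Position 3: rel=3, running sum=4
CG = 4

4


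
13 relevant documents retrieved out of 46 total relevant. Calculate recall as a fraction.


Recall = retrieved_relevant / total_relevant
= 13 / 46
= 13 / (13 + 33)
= 13/46

13/46


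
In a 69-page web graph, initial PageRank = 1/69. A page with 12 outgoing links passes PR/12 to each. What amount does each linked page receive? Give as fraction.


Initial PR = 1/69 = 1/69
Outlinks = 12
Contribution per link = PR / outlinks
= 1/69 / 12
= 1/828

1/828


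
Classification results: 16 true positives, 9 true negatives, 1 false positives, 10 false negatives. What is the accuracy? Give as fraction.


Accuracy = (TP + TN) / (TP + TN + FP + FN)
TP + TN = 16 + 9 = 25
Total = 16 + 9 + 1 + 10 = 36
Accuracy = 25 / 36 = 25/36

25/36


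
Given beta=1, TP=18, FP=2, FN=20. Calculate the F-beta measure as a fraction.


P = TP/(TP+FP) = 18/20 = 9/10
R = TP/(TP+FN) = 18/38 = 9/19
beta^2 = 1^2 = 1
(1 + beta^2) = 2
Numerator = (1+beta^2)*P*R = 81/95
Denominator = beta^2*P + R = 9/10 + 9/19 = 261/190
F_beta = 18/29

18/29


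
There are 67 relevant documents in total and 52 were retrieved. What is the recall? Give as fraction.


Recall = retrieved_relevant / total_relevant
= 52 / 67
= 52 / (52 + 15)
= 52/67

52/67


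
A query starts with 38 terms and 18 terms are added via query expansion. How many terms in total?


Original terms: 38
Expansion terms: 18
Total = 38 + 18 = 56

56


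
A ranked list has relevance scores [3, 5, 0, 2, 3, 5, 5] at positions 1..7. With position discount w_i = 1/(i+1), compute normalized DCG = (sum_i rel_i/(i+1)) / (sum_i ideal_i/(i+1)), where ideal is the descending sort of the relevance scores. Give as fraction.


Position discount weights w_i = 1/(i+1) for i=1..7:
Weights = [1/2, 1/3, 1/4, 1/5, 1/6, 1/7, 1/8]
Actual relevance: [3, 5, 0, 2, 3, 5, 5]
DCG = 3/2 + 5/3 + 0/4 + 2/5 + 3/6 + 5/7 + 5/8 = 4541/840
Ideal relevance (sorted desc): [5, 5, 5, 3, 3, 2, 0]
Ideal DCG = 5/2 + 5/3 + 5/4 + 3/5 + 3/6 + 2/7 + 0/8 = 2857/420
nDCG = DCG / ideal_DCG = 4541/840 / 2857/420 = 4541/5714

4541/5714


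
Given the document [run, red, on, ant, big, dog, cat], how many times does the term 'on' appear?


Document has 7 words
Scanning for 'on':
Found at positions: [2]
Count = 1

1


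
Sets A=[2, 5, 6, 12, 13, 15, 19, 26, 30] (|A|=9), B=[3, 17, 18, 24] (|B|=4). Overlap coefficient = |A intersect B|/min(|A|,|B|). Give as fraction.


A intersect B = []
|A intersect B| = 0
min(|A|, |B|) = min(9, 4) = 4
Overlap = 0 / 4 = 0

0


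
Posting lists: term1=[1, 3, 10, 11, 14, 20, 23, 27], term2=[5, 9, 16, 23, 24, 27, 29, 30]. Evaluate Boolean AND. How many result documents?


Boolean AND: find intersection of posting lists
term1 docs: [1, 3, 10, 11, 14, 20, 23, 27]
term2 docs: [5, 9, 16, 23, 24, 27, 29, 30]
Intersection: [23, 27]
|intersection| = 2

2


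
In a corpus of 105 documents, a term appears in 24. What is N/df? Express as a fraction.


IDF ratio = N / df
= 105 / 24
= 35/8

35/8


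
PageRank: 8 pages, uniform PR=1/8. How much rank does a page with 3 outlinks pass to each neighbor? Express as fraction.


Initial PR = 1/8 = 1/8
Outlinks = 3
Contribution per link = PR / outlinks
= 1/8 / 3
= 1/24

1/24


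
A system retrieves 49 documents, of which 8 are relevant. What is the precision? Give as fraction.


Precision = relevant_retrieved / total_retrieved
= 8 / 49
= 8 / (8 + 41)
= 8/49

8/49


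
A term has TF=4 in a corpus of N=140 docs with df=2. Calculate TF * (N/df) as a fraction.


TF * (N/df)
= 4 * (140/2)
= 4 * 70
= 280

280


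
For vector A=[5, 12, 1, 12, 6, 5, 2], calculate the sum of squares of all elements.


|A|^2 = sum of squared components
A[0]^2 = 5^2 = 25
A[1]^2 = 12^2 = 144
A[2]^2 = 1^2 = 1
A[3]^2 = 12^2 = 144
A[4]^2 = 6^2 = 36
A[5]^2 = 5^2 = 25
A[6]^2 = 2^2 = 4
Sum = 25 + 144 + 1 + 144 + 36 + 25 + 4 = 379

379


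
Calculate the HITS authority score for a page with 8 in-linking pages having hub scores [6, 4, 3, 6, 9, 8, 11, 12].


Authority = sum of hub scores of in-linkers
In-link 1: hub score = 6
In-link 2: hub score = 4
In-link 3: hub score = 3
In-link 4: hub score = 6
In-link 5: hub score = 9
In-link 6: hub score = 8
In-link 7: hub score = 11
In-link 8: hub score = 12
Authority = 6 + 4 + 3 + 6 + 9 + 8 + 11 + 12 = 59

59


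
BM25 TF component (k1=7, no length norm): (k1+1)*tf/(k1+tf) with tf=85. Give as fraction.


BM25 TF component = (k1+1)*tf / (k1+tf)
k1 = 7, tf = 85
Numerator = (7+1)*85 = 680
Denominator = 7 + 85 = 92
= 680/92 = 170/23

170/23


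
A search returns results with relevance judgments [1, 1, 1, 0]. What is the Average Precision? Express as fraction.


Computing P@k for each relevant position:
Position 1: relevant, P@1 = 1/1 = 1
Position 2: relevant, P@2 = 2/2 = 1
Position 3: relevant, P@3 = 3/3 = 1
Position 4: not relevant
Sum of P@k = 1 + 1 + 1 = 3
AP = 3 / 3 = 1

1


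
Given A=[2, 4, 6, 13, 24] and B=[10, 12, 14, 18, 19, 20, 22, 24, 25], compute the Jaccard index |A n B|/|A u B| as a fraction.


A intersect B = [24]
|A intersect B| = 1
A union B = [2, 4, 6, 10, 12, 13, 14, 18, 19, 20, 22, 24, 25]
|A union B| = 13
Jaccard = 1/13 = 1/13

1/13


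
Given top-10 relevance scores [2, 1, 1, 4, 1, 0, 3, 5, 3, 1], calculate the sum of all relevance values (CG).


Cumulative Gain = sum of relevance scores
Position 1: rel=2, running sum=2
Position 2: rel=1, running sum=3
Position 3: rel=1, running sum=4
Position 4: rel=4, running sum=8
Position 5: rel=1, running sum=9
Position 6: rel=0, running sum=9
Position 7: rel=3, running sum=12
Position 8: rel=5, running sum=17
Position 9: rel=3, running sum=20
Position 10: rel=1, running sum=21
CG = 21

21


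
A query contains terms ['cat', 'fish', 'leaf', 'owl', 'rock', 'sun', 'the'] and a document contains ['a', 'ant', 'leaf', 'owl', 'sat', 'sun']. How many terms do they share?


Query terms: ['cat', 'fish', 'leaf', 'owl', 'rock', 'sun', 'the']
Document terms: ['a', 'ant', 'leaf', 'owl', 'sat', 'sun']
Common terms: ['leaf', 'owl', 'sun']
Overlap count = 3

3


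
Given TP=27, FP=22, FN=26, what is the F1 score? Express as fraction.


F1 = 2 * P * R / (P + R)
P = TP/(TP+FP) = 27/49 = 27/49
R = TP/(TP+FN) = 27/53 = 27/53
2 * P * R = 2 * 27/49 * 27/53 = 1458/2597
P + R = 27/49 + 27/53 = 2754/2597
F1 = 1458/2597 / 2754/2597 = 9/17

9/17


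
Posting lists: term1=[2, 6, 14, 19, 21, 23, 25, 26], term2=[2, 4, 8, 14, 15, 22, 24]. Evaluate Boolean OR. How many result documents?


Boolean OR: find union of posting lists
term1 docs: [2, 6, 14, 19, 21, 23, 25, 26]
term2 docs: [2, 4, 8, 14, 15, 22, 24]
Union: [2, 4, 6, 8, 14, 15, 19, 21, 22, 23, 24, 25, 26]
|union| = 13

13


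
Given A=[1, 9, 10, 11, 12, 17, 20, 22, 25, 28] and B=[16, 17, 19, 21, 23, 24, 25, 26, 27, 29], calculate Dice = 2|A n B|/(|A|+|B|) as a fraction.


A intersect B = [17, 25]
|A intersect B| = 2
|A| = 10, |B| = 10
Dice = 2*2 / (10+10)
= 4 / 20 = 1/5

1/5


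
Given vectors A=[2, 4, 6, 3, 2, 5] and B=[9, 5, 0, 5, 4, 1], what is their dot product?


Dot product = sum of element-wise products
A[0]*B[0] = 2*9 = 18
A[1]*B[1] = 4*5 = 20
A[2]*B[2] = 6*0 = 0
A[3]*B[3] = 3*5 = 15
A[4]*B[4] = 2*4 = 8
A[5]*B[5] = 5*1 = 5
Sum = 18 + 20 + 0 + 15 + 8 + 5 = 66

66


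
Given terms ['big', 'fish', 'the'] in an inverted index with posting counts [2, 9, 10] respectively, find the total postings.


Summing posting list sizes:
'big': 2 postings
'fish': 9 postings
'the': 10 postings
Total = 2 + 9 + 10 = 21

21


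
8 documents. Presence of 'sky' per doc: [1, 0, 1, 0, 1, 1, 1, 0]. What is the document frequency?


Checking each document for 'sky':
Doc 1: present
Doc 2: absent
Doc 3: present
Doc 4: absent
Doc 5: present
Doc 6: present
Doc 7: present
Doc 8: absent
df = sum of presences = 1 + 0 + 1 + 0 + 1 + 1 + 1 + 0 = 5

5


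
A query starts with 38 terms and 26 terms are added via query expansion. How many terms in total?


Original terms: 38
Expansion terms: 26
Total = 38 + 26 = 64

64


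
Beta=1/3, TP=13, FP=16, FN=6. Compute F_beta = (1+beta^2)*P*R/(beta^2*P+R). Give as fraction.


P = TP/(TP+FP) = 13/29 = 13/29
R = TP/(TP+FN) = 13/19 = 13/19
beta^2 = 1/3^2 = 1/9
(1 + beta^2) = 10/9
Numerator = (1+beta^2)*P*R = 1690/4959
Denominator = beta^2*P + R = 13/261 + 13/19 = 3640/4959
F_beta = 13/28

13/28


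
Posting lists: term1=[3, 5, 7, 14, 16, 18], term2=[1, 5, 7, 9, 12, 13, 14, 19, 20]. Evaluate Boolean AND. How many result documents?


Boolean AND: find intersection of posting lists
term1 docs: [3, 5, 7, 14, 16, 18]
term2 docs: [1, 5, 7, 9, 12, 13, 14, 19, 20]
Intersection: [5, 7, 14]
|intersection| = 3

3


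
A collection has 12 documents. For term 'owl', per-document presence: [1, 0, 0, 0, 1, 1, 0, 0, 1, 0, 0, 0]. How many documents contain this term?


Checking each document for 'owl':
Doc 1: present
Doc 2: absent
Doc 3: absent
Doc 4: absent
Doc 5: present
Doc 6: present
Doc 7: absent
Doc 8: absent
Doc 9: present
Doc 10: absent
Doc 11: absent
Doc 12: absent
df = sum of presences = 1 + 0 + 0 + 0 + 1 + 1 + 0 + 0 + 1 + 0 + 0 + 0 = 4

4


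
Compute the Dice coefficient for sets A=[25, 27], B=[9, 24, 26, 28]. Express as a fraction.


A intersect B = []
|A intersect B| = 0
|A| = 2, |B| = 4
Dice = 2*0 / (2+4)
= 0 / 6 = 0

0


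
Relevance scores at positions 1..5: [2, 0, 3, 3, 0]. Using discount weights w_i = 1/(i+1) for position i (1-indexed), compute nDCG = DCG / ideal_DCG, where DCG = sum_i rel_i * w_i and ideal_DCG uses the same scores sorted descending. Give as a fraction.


Position discount weights w_i = 1/(i+1) for i=1..5:
Weights = [1/2, 1/3, 1/4, 1/5, 1/6]
Actual relevance: [2, 0, 3, 3, 0]
DCG = 2/2 + 0/3 + 3/4 + 3/5 + 0/6 = 47/20
Ideal relevance (sorted desc): [3, 3, 2, 0, 0]
Ideal DCG = 3/2 + 3/3 + 2/4 + 0/5 + 0/6 = 3
nDCG = DCG / ideal_DCG = 47/20 / 3 = 47/60

47/60


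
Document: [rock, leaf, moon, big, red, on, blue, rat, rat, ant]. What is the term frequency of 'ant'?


Document has 10 words
Scanning for 'ant':
Found at positions: [9]
Count = 1

1


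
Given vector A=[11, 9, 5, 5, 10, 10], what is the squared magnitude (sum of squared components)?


|A|^2 = sum of squared components
A[0]^2 = 11^2 = 121
A[1]^2 = 9^2 = 81
A[2]^2 = 5^2 = 25
A[3]^2 = 5^2 = 25
A[4]^2 = 10^2 = 100
A[5]^2 = 10^2 = 100
Sum = 121 + 81 + 25 + 25 + 100 + 100 = 452

452


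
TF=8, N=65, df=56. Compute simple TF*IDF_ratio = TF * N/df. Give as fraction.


TF * (N/df)
= 8 * (65/56)
= 8 * 65/56
= 65/7

65/7


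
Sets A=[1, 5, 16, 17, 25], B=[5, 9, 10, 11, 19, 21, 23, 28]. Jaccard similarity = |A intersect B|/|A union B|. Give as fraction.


A intersect B = [5]
|A intersect B| = 1
A union B = [1, 5, 9, 10, 11, 16, 17, 19, 21, 23, 25, 28]
|A union B| = 12
Jaccard = 1/12 = 1/12

1/12


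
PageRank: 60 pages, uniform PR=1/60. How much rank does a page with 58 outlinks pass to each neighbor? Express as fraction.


Initial PR = 1/60 = 1/60
Outlinks = 58
Contribution per link = PR / outlinks
= 1/60 / 58
= 1/3480

1/3480


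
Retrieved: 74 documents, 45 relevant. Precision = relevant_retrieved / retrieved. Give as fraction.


Precision = relevant_retrieved / total_retrieved
= 45 / 74
= 45 / (45 + 29)
= 45/74

45/74


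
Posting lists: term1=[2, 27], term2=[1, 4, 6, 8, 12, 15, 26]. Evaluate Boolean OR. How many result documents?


Boolean OR: find union of posting lists
term1 docs: [2, 27]
term2 docs: [1, 4, 6, 8, 12, 15, 26]
Union: [1, 2, 4, 6, 8, 12, 15, 26, 27]
|union| = 9

9


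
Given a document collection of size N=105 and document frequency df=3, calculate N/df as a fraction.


IDF ratio = N / df
= 105 / 3
= 35

35


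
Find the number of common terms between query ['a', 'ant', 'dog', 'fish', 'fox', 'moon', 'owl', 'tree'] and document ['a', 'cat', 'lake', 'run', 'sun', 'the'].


Query terms: ['a', 'ant', 'dog', 'fish', 'fox', 'moon', 'owl', 'tree']
Document terms: ['a', 'cat', 'lake', 'run', 'sun', 'the']
Common terms: ['a']
Overlap count = 1

1


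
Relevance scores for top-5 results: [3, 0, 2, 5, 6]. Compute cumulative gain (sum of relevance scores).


Cumulative Gain = sum of relevance scores
Position 1: rel=3, running sum=3
Position 2: rel=0, running sum=3
Position 3: rel=2, running sum=5
Position 4: rel=5, running sum=10
Position 5: rel=6, running sum=16
CG = 16

16


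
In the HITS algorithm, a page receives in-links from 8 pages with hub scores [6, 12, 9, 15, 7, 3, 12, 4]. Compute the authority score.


Authority = sum of hub scores of in-linkers
In-link 1: hub score = 6
In-link 2: hub score = 12
In-link 3: hub score = 9
In-link 4: hub score = 15
In-link 5: hub score = 7
In-link 6: hub score = 3
In-link 7: hub score = 12
In-link 8: hub score = 4
Authority = 6 + 12 + 9 + 15 + 7 + 3 + 12 + 4 = 68

68


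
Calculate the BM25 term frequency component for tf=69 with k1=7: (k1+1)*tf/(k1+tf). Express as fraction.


BM25 TF component = (k1+1)*tf / (k1+tf)
k1 = 7, tf = 69
Numerator = (7+1)*69 = 552
Denominator = 7 + 69 = 76
= 552/76 = 138/19

138/19


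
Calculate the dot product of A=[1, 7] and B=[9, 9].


Dot product = sum of element-wise products
A[0]*B[0] = 1*9 = 9
A[1]*B[1] = 7*9 = 63
Sum = 9 + 63 = 72

72


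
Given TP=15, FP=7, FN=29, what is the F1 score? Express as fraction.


F1 = 2 * P * R / (P + R)
P = TP/(TP+FP) = 15/22 = 15/22
R = TP/(TP+FN) = 15/44 = 15/44
2 * P * R = 2 * 15/22 * 15/44 = 225/484
P + R = 15/22 + 15/44 = 45/44
F1 = 225/484 / 45/44 = 5/11

5/11


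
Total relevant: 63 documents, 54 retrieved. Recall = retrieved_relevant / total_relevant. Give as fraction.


Recall = retrieved_relevant / total_relevant
= 54 / 63
= 54 / (54 + 9)
= 6/7

6/7


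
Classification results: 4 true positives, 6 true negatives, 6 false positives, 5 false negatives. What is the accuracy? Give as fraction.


Accuracy = (TP + TN) / (TP + TN + FP + FN)
TP + TN = 4 + 6 = 10
Total = 4 + 6 + 6 + 5 = 21
Accuracy = 10 / 21 = 10/21

10/21


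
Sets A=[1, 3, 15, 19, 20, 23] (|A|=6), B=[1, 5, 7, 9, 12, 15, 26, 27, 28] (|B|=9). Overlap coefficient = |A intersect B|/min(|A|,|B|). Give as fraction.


A intersect B = [1, 15]
|A intersect B| = 2
min(|A|, |B|) = min(6, 9) = 6
Overlap = 2 / 6 = 1/3

1/3


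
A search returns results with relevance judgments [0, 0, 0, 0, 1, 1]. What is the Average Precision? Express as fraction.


Computing P@k for each relevant position:
Position 1: not relevant
Position 2: not relevant
Position 3: not relevant
Position 4: not relevant
Position 5: relevant, P@5 = 1/5 = 1/5
Position 6: relevant, P@6 = 2/6 = 1/3
Sum of P@k = 1/5 + 1/3 = 8/15
AP = 8/15 / 2 = 4/15

4/15


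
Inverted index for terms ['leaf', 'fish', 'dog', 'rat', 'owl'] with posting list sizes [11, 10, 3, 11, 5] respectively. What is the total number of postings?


Summing posting list sizes:
'leaf': 11 postings
'fish': 10 postings
'dog': 3 postings
'rat': 11 postings
'owl': 5 postings
Total = 11 + 10 + 3 + 11 + 5 = 40

40


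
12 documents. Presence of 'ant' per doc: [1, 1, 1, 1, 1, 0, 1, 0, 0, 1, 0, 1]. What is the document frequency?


Checking each document for 'ant':
Doc 1: present
Doc 2: present
Doc 3: present
Doc 4: present
Doc 5: present
Doc 6: absent
Doc 7: present
Doc 8: absent
Doc 9: absent
Doc 10: present
Doc 11: absent
Doc 12: present
df = sum of presences = 1 + 1 + 1 + 1 + 1 + 0 + 1 + 0 + 0 + 1 + 0 + 1 = 8

8


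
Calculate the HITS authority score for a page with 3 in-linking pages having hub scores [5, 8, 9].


Authority = sum of hub scores of in-linkers
In-link 1: hub score = 5
In-link 2: hub score = 8
In-link 3: hub score = 9
Authority = 5 + 8 + 9 = 22

22


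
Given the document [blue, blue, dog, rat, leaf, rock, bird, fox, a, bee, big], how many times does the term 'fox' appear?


Document has 11 words
Scanning for 'fox':
Found at positions: [7]
Count = 1

1


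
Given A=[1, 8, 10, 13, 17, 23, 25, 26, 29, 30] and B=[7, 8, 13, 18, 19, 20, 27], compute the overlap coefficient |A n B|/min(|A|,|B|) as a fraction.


A intersect B = [8, 13]
|A intersect B| = 2
min(|A|, |B|) = min(10, 7) = 7
Overlap = 2 / 7 = 2/7

2/7


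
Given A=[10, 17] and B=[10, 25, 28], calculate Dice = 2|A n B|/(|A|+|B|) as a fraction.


A intersect B = [10]
|A intersect B| = 1
|A| = 2, |B| = 3
Dice = 2*1 / (2+3)
= 2 / 5 = 2/5

2/5


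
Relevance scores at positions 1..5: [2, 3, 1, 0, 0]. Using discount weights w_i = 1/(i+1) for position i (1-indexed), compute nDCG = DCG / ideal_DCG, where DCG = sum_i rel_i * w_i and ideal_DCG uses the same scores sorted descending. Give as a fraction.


Position discount weights w_i = 1/(i+1) for i=1..5:
Weights = [1/2, 1/3, 1/4, 1/5, 1/6]
Actual relevance: [2, 3, 1, 0, 0]
DCG = 2/2 + 3/3 + 1/4 + 0/5 + 0/6 = 9/4
Ideal relevance (sorted desc): [3, 2, 1, 0, 0]
Ideal DCG = 3/2 + 2/3 + 1/4 + 0/5 + 0/6 = 29/12
nDCG = DCG / ideal_DCG = 9/4 / 29/12 = 27/29

27/29


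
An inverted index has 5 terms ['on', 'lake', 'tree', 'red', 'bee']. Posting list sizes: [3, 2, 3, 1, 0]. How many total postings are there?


Summing posting list sizes:
'on': 3 postings
'lake': 2 postings
'tree': 3 postings
'red': 1 postings
'bee': 0 postings
Total = 3 + 2 + 3 + 1 + 0 = 9

9


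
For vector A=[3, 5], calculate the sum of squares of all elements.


|A|^2 = sum of squared components
A[0]^2 = 3^2 = 9
A[1]^2 = 5^2 = 25
Sum = 9 + 25 = 34

34


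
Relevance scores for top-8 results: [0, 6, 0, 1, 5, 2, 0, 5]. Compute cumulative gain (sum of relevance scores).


Cumulative Gain = sum of relevance scores
Position 1: rel=0, running sum=0
Position 2: rel=6, running sum=6
Position 3: rel=0, running sum=6
Position 4: rel=1, running sum=7
Position 5: rel=5, running sum=12
Position 6: rel=2, running sum=14
Position 7: rel=0, running sum=14
Position 8: rel=5, running sum=19
CG = 19

19


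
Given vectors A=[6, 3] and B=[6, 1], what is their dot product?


Dot product = sum of element-wise products
A[0]*B[0] = 6*6 = 36
A[1]*B[1] = 3*1 = 3
Sum = 36 + 3 = 39

39


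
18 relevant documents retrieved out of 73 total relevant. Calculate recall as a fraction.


Recall = retrieved_relevant / total_relevant
= 18 / 73
= 18 / (18 + 55)
= 18/73

18/73


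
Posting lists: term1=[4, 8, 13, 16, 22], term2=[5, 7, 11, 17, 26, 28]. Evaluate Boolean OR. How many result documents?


Boolean OR: find union of posting lists
term1 docs: [4, 8, 13, 16, 22]
term2 docs: [5, 7, 11, 17, 26, 28]
Union: [4, 5, 7, 8, 11, 13, 16, 17, 22, 26, 28]
|union| = 11

11


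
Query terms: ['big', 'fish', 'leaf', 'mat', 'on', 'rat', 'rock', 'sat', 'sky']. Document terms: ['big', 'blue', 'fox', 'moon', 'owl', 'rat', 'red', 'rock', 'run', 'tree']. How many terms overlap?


Query terms: ['big', 'fish', 'leaf', 'mat', 'on', 'rat', 'rock', 'sat', 'sky']
Document terms: ['big', 'blue', 'fox', 'moon', 'owl', 'rat', 'red', 'rock', 'run', 'tree']
Common terms: ['big', 'rat', 'rock']
Overlap count = 3

3


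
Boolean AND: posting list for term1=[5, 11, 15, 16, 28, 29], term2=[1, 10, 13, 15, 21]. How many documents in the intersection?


Boolean AND: find intersection of posting lists
term1 docs: [5, 11, 15, 16, 28, 29]
term2 docs: [1, 10, 13, 15, 21]
Intersection: [15]
|intersection| = 1

1


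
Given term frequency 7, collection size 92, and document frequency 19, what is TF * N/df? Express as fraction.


TF * (N/df)
= 7 * (92/19)
= 7 * 92/19
= 644/19

644/19


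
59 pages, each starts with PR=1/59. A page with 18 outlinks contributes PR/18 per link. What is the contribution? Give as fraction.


Initial PR = 1/59 = 1/59
Outlinks = 18
Contribution per link = PR / outlinks
= 1/59 / 18
= 1/1062

1/1062


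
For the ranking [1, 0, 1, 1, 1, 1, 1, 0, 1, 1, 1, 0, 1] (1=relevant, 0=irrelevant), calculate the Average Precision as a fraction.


Computing P@k for each relevant position:
Position 1: relevant, P@1 = 1/1 = 1
Position 2: not relevant
Position 3: relevant, P@3 = 2/3 = 2/3
Position 4: relevant, P@4 = 3/4 = 3/4
Position 5: relevant, P@5 = 4/5 = 4/5
Position 6: relevant, P@6 = 5/6 = 5/6
Position 7: relevant, P@7 = 6/7 = 6/7
Position 8: not relevant
Position 9: relevant, P@9 = 7/9 = 7/9
Position 10: relevant, P@10 = 8/10 = 4/5
Position 11: relevant, P@11 = 9/11 = 9/11
Position 12: not relevant
Position 13: relevant, P@13 = 10/13 = 10/13
Sum of P@k = 1 + 2/3 + 3/4 + 4/5 + 5/6 + 6/7 + 7/9 + 4/5 + 9/11 + 10/13 = 1454473/180180
AP = 1454473/180180 / 10 = 1454473/1801800

1454473/1801800


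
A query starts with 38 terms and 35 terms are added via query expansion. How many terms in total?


Original terms: 38
Expansion terms: 35
Total = 38 + 35 = 73

73


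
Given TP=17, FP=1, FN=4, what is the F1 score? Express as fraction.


F1 = 2 * P * R / (P + R)
P = TP/(TP+FP) = 17/18 = 17/18
R = TP/(TP+FN) = 17/21 = 17/21
2 * P * R = 2 * 17/18 * 17/21 = 289/189
P + R = 17/18 + 17/21 = 221/126
F1 = 289/189 / 221/126 = 34/39

34/39


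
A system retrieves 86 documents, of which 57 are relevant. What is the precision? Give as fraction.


Precision = relevant_retrieved / total_retrieved
= 57 / 86
= 57 / (57 + 29)
= 57/86

57/86


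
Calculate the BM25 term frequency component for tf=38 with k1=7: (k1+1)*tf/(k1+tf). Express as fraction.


BM25 TF component = (k1+1)*tf / (k1+tf)
k1 = 7, tf = 38
Numerator = (7+1)*38 = 304
Denominator = 7 + 38 = 45
= 304/45 = 304/45

304/45


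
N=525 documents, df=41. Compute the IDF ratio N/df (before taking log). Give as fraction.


IDF ratio = N / df
= 525 / 41
= 525/41

525/41


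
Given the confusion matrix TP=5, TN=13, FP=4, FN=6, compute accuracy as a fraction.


Accuracy = (TP + TN) / (TP + TN + FP + FN)
TP + TN = 5 + 13 = 18
Total = 5 + 13 + 4 + 6 = 28
Accuracy = 18 / 28 = 9/14

9/14


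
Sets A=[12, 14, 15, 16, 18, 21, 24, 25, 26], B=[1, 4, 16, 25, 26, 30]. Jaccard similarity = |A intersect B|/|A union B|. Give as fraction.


A intersect B = [16, 25, 26]
|A intersect B| = 3
A union B = [1, 4, 12, 14, 15, 16, 18, 21, 24, 25, 26, 30]
|A union B| = 12
Jaccard = 3/12 = 1/4

1/4


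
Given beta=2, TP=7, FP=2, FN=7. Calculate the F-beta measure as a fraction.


P = TP/(TP+FP) = 7/9 = 7/9
R = TP/(TP+FN) = 7/14 = 1/2
beta^2 = 2^2 = 4
(1 + beta^2) = 5
Numerator = (1+beta^2)*P*R = 35/18
Denominator = beta^2*P + R = 28/9 + 1/2 = 65/18
F_beta = 7/13

7/13


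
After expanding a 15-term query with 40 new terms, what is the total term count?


Original terms: 15
Expansion terms: 40
Total = 15 + 40 = 55

55


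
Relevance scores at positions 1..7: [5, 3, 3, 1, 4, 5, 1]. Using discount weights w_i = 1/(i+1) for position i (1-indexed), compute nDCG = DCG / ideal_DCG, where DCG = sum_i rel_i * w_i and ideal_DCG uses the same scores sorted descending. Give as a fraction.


Position discount weights w_i = 1/(i+1) for i=1..7:
Weights = [1/2, 1/3, 1/4, 1/5, 1/6, 1/7, 1/8]
Actual relevance: [5, 3, 3, 1, 4, 5, 1]
DCG = 5/2 + 3/3 + 3/4 + 1/5 + 4/6 + 5/7 + 1/8 = 5003/840
Ideal relevance (sorted desc): [5, 5, 4, 3, 3, 1, 1]
Ideal DCG = 5/2 + 5/3 + 4/4 + 3/5 + 3/6 + 1/7 + 1/8 = 5489/840
nDCG = DCG / ideal_DCG = 5003/840 / 5489/840 = 5003/5489

5003/5489


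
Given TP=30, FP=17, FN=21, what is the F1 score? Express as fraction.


F1 = 2 * P * R / (P + R)
P = TP/(TP+FP) = 30/47 = 30/47
R = TP/(TP+FN) = 30/51 = 10/17
2 * P * R = 2 * 30/47 * 10/17 = 600/799
P + R = 30/47 + 10/17 = 980/799
F1 = 600/799 / 980/799 = 30/49

30/49


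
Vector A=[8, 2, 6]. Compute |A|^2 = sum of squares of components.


|A|^2 = sum of squared components
A[0]^2 = 8^2 = 64
A[1]^2 = 2^2 = 4
A[2]^2 = 6^2 = 36
Sum = 64 + 4 + 36 = 104

104


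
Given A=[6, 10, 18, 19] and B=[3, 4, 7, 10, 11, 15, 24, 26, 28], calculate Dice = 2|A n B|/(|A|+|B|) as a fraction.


A intersect B = [10]
|A intersect B| = 1
|A| = 4, |B| = 9
Dice = 2*1 / (4+9)
= 2 / 13 = 2/13

2/13


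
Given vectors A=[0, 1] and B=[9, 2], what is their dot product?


Dot product = sum of element-wise products
A[0]*B[0] = 0*9 = 0
A[1]*B[1] = 1*2 = 2
Sum = 0 + 2 = 2

2


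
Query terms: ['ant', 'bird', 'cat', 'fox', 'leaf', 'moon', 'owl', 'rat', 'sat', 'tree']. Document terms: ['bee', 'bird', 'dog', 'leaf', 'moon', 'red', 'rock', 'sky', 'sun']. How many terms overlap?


Query terms: ['ant', 'bird', 'cat', 'fox', 'leaf', 'moon', 'owl', 'rat', 'sat', 'tree']
Document terms: ['bee', 'bird', 'dog', 'leaf', 'moon', 'red', 'rock', 'sky', 'sun']
Common terms: ['bird', 'leaf', 'moon']
Overlap count = 3

3


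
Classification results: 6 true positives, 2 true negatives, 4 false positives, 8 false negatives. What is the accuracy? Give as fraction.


Accuracy = (TP + TN) / (TP + TN + FP + FN)
TP + TN = 6 + 2 = 8
Total = 6 + 2 + 4 + 8 = 20
Accuracy = 8 / 20 = 2/5

2/5


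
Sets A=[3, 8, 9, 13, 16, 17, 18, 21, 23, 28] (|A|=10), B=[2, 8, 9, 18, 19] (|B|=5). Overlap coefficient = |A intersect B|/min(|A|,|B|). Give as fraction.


A intersect B = [8, 9, 18]
|A intersect B| = 3
min(|A|, |B|) = min(10, 5) = 5
Overlap = 3 / 5 = 3/5

3/5


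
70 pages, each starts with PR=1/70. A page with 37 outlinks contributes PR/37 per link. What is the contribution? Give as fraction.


Initial PR = 1/70 = 1/70
Outlinks = 37
Contribution per link = PR / outlinks
= 1/70 / 37
= 1/2590

1/2590


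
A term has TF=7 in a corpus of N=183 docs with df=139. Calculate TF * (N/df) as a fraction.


TF * (N/df)
= 7 * (183/139)
= 7 * 183/139
= 1281/139

1281/139


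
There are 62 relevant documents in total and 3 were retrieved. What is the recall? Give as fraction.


Recall = retrieved_relevant / total_relevant
= 3 / 62
= 3 / (3 + 59)
= 3/62

3/62


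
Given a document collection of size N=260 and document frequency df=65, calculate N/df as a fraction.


IDF ratio = N / df
= 260 / 65
= 4

4


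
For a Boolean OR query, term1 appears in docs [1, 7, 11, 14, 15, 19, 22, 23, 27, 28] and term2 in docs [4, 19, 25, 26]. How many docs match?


Boolean OR: find union of posting lists
term1 docs: [1, 7, 11, 14, 15, 19, 22, 23, 27, 28]
term2 docs: [4, 19, 25, 26]
Union: [1, 4, 7, 11, 14, 15, 19, 22, 23, 25, 26, 27, 28]
|union| = 13

13


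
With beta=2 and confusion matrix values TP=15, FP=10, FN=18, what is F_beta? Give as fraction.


P = TP/(TP+FP) = 15/25 = 3/5
R = TP/(TP+FN) = 15/33 = 5/11
beta^2 = 2^2 = 4
(1 + beta^2) = 5
Numerator = (1+beta^2)*P*R = 15/11
Denominator = beta^2*P + R = 12/5 + 5/11 = 157/55
F_beta = 75/157

75/157


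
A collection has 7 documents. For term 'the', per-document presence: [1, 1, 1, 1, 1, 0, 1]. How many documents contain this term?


Checking each document for 'the':
Doc 1: present
Doc 2: present
Doc 3: present
Doc 4: present
Doc 5: present
Doc 6: absent
Doc 7: present
df = sum of presences = 1 + 1 + 1 + 1 + 1 + 0 + 1 = 6

6


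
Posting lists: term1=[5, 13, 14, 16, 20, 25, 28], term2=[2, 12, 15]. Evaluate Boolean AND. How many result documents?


Boolean AND: find intersection of posting lists
term1 docs: [5, 13, 14, 16, 20, 25, 28]
term2 docs: [2, 12, 15]
Intersection: []
|intersection| = 0

0


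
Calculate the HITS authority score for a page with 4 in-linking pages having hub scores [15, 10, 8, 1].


Authority = sum of hub scores of in-linkers
In-link 1: hub score = 15
In-link 2: hub score = 10
In-link 3: hub score = 8
In-link 4: hub score = 1
Authority = 15 + 10 + 8 + 1 = 34

34


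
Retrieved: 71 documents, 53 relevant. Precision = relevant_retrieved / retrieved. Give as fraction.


Precision = relevant_retrieved / total_retrieved
= 53 / 71
= 53 / (53 + 18)
= 53/71

53/71


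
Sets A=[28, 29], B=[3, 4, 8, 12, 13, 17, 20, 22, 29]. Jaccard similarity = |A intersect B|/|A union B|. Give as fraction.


A intersect B = [29]
|A intersect B| = 1
A union B = [3, 4, 8, 12, 13, 17, 20, 22, 28, 29]
|A union B| = 10
Jaccard = 1/10 = 1/10

1/10


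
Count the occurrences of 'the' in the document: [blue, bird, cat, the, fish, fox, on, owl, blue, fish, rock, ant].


Document has 12 words
Scanning for 'the':
Found at positions: [3]
Count = 1

1


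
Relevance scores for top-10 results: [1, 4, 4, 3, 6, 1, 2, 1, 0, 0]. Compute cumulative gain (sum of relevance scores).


Cumulative Gain = sum of relevance scores
Position 1: rel=1, running sum=1
Position 2: rel=4, running sum=5
Position 3: rel=4, running sum=9
Position 4: rel=3, running sum=12
Position 5: rel=6, running sum=18
Position 6: rel=1, running sum=19
Position 7: rel=2, running sum=21
Position 8: rel=1, running sum=22
Position 9: rel=0, running sum=22
Position 10: rel=0, running sum=22
CG = 22

22


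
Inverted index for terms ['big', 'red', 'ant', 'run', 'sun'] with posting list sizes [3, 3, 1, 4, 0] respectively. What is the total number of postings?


Summing posting list sizes:
'big': 3 postings
'red': 3 postings
'ant': 1 postings
'run': 4 postings
'sun': 0 postings
Total = 3 + 3 + 1 + 4 + 0 = 11

11


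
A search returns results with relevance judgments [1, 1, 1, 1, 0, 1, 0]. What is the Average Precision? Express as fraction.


Computing P@k for each relevant position:
Position 1: relevant, P@1 = 1/1 = 1
Position 2: relevant, P@2 = 2/2 = 1
Position 3: relevant, P@3 = 3/3 = 1
Position 4: relevant, P@4 = 4/4 = 1
Position 5: not relevant
Position 6: relevant, P@6 = 5/6 = 5/6
Position 7: not relevant
Sum of P@k = 1 + 1 + 1 + 1 + 5/6 = 29/6
AP = 29/6 / 5 = 29/30

29/30


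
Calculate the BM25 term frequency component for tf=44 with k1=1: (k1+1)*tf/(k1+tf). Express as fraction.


BM25 TF component = (k1+1)*tf / (k1+tf)
k1 = 1, tf = 44
Numerator = (1+1)*44 = 88
Denominator = 1 + 44 = 45
= 88/45 = 88/45

88/45


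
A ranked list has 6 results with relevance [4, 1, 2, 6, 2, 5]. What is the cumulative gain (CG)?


Cumulative Gain = sum of relevance scores
Position 1: rel=4, running sum=4
Position 2: rel=1, running sum=5
Position 3: rel=2, running sum=7
Position 4: rel=6, running sum=13
Position 5: rel=2, running sum=15
Position 6: rel=5, running sum=20
CG = 20

20


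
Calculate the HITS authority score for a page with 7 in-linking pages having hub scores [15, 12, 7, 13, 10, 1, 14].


Authority = sum of hub scores of in-linkers
In-link 1: hub score = 15
In-link 2: hub score = 12
In-link 3: hub score = 7
In-link 4: hub score = 13
In-link 5: hub score = 10
In-link 6: hub score = 1
In-link 7: hub score = 14
Authority = 15 + 12 + 7 + 13 + 10 + 1 + 14 = 72

72


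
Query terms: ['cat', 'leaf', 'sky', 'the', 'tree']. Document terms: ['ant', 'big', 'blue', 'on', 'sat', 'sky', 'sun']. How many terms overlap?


Query terms: ['cat', 'leaf', 'sky', 'the', 'tree']
Document terms: ['ant', 'big', 'blue', 'on', 'sat', 'sky', 'sun']
Common terms: ['sky']
Overlap count = 1

1


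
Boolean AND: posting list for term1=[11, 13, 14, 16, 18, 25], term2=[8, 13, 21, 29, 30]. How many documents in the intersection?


Boolean AND: find intersection of posting lists
term1 docs: [11, 13, 14, 16, 18, 25]
term2 docs: [8, 13, 21, 29, 30]
Intersection: [13]
|intersection| = 1

1


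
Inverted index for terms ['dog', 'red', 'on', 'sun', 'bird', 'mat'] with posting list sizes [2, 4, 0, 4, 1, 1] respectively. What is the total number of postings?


Summing posting list sizes:
'dog': 2 postings
'red': 4 postings
'on': 0 postings
'sun': 4 postings
'bird': 1 postings
'mat': 1 postings
Total = 2 + 4 + 0 + 4 + 1 + 1 = 12

12


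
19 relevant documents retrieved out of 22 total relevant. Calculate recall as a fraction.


Recall = retrieved_relevant / total_relevant
= 19 / 22
= 19 / (19 + 3)
= 19/22

19/22


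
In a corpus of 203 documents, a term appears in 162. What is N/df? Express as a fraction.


IDF ratio = N / df
= 203 / 162
= 203/162

203/162


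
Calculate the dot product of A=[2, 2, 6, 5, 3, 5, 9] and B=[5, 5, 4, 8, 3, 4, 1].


Dot product = sum of element-wise products
A[0]*B[0] = 2*5 = 10
A[1]*B[1] = 2*5 = 10
A[2]*B[2] = 6*4 = 24
A[3]*B[3] = 5*8 = 40
A[4]*B[4] = 3*3 = 9
A[5]*B[5] = 5*4 = 20
A[6]*B[6] = 9*1 = 9
Sum = 10 + 10 + 24 + 40 + 9 + 20 + 9 = 122

122


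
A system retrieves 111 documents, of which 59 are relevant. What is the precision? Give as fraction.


Precision = relevant_retrieved / total_retrieved
= 59 / 111
= 59 / (59 + 52)
= 59/111

59/111


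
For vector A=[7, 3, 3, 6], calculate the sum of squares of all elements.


|A|^2 = sum of squared components
A[0]^2 = 7^2 = 49
A[1]^2 = 3^2 = 9
A[2]^2 = 3^2 = 9
A[3]^2 = 6^2 = 36
Sum = 49 + 9 + 9 + 36 = 103

103


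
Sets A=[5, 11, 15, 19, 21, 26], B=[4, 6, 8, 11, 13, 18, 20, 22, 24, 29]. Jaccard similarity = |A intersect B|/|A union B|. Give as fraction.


A intersect B = [11]
|A intersect B| = 1
A union B = [4, 5, 6, 8, 11, 13, 15, 18, 19, 20, 21, 22, 24, 26, 29]
|A union B| = 15
Jaccard = 1/15 = 1/15

1/15


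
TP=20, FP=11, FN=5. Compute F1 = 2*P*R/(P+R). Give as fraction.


F1 = 2 * P * R / (P + R)
P = TP/(TP+FP) = 20/31 = 20/31
R = TP/(TP+FN) = 20/25 = 4/5
2 * P * R = 2 * 20/31 * 4/5 = 32/31
P + R = 20/31 + 4/5 = 224/155
F1 = 32/31 / 224/155 = 5/7

5/7


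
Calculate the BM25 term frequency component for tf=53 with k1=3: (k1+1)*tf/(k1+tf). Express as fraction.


BM25 TF component = (k1+1)*tf / (k1+tf)
k1 = 3, tf = 53
Numerator = (3+1)*53 = 212
Denominator = 3 + 53 = 56
= 212/56 = 53/14

53/14


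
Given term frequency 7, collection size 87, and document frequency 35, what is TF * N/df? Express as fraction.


TF * (N/df)
= 7 * (87/35)
= 7 * 87/35
= 87/5

87/5


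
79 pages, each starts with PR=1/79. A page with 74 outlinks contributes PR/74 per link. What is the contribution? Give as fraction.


Initial PR = 1/79 = 1/79
Outlinks = 74
Contribution per link = PR / outlinks
= 1/79 / 74
= 1/5846

1/5846


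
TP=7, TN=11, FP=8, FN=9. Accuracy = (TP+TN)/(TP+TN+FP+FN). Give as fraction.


Accuracy = (TP + TN) / (TP + TN + FP + FN)
TP + TN = 7 + 11 = 18
Total = 7 + 11 + 8 + 9 = 35
Accuracy = 18 / 35 = 18/35

18/35


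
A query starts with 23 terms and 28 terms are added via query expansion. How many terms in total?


Original terms: 23
Expansion terms: 28
Total = 23 + 28 = 51

51


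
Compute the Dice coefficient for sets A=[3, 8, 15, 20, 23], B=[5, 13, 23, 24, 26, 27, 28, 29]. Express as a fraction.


A intersect B = [23]
|A intersect B| = 1
|A| = 5, |B| = 8
Dice = 2*1 / (5+8)
= 2 / 13 = 2/13

2/13


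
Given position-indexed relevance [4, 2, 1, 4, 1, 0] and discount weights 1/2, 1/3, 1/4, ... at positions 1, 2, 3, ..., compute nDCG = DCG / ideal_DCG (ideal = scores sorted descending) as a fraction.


Position discount weights w_i = 1/(i+1) for i=1..6:
Weights = [1/2, 1/3, 1/4, 1/5, 1/6, 1/7]
Actual relevance: [4, 2, 1, 4, 1, 0]
DCG = 4/2 + 2/3 + 1/4 + 4/5 + 1/6 + 0/7 = 233/60
Ideal relevance (sorted desc): [4, 4, 2, 1, 1, 0]
Ideal DCG = 4/2 + 4/3 + 2/4 + 1/5 + 1/6 + 0/7 = 21/5
nDCG = DCG / ideal_DCG = 233/60 / 21/5 = 233/252

233/252


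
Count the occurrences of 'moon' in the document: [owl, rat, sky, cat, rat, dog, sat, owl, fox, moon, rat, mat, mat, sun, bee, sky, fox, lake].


Document has 18 words
Scanning for 'moon':
Found at positions: [9]
Count = 1

1


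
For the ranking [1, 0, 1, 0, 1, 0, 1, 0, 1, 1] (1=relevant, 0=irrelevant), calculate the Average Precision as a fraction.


Computing P@k for each relevant position:
Position 1: relevant, P@1 = 1/1 = 1
Position 2: not relevant
Position 3: relevant, P@3 = 2/3 = 2/3
Position 4: not relevant
Position 5: relevant, P@5 = 3/5 = 3/5
Position 6: not relevant
Position 7: relevant, P@7 = 4/7 = 4/7
Position 8: not relevant
Position 9: relevant, P@9 = 5/9 = 5/9
Position 10: relevant, P@10 = 6/10 = 3/5
Sum of P@k = 1 + 2/3 + 3/5 + 4/7 + 5/9 + 3/5 = 1258/315
AP = 1258/315 / 6 = 629/945

629/945


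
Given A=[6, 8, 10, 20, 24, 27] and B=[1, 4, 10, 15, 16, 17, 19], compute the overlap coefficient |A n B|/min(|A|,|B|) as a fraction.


A intersect B = [10]
|A intersect B| = 1
min(|A|, |B|) = min(6, 7) = 6
Overlap = 1 / 6 = 1/6

1/6


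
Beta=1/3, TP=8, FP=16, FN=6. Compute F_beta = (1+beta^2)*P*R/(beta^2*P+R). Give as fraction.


P = TP/(TP+FP) = 8/24 = 1/3
R = TP/(TP+FN) = 8/14 = 4/7
beta^2 = 1/3^2 = 1/9
(1 + beta^2) = 10/9
Numerator = (1+beta^2)*P*R = 40/189
Denominator = beta^2*P + R = 1/27 + 4/7 = 115/189
F_beta = 8/23

8/23


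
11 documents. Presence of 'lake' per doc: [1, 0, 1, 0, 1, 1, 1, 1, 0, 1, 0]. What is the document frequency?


Checking each document for 'lake':
Doc 1: present
Doc 2: absent
Doc 3: present
Doc 4: absent
Doc 5: present
Doc 6: present
Doc 7: present
Doc 8: present
Doc 9: absent
Doc 10: present
Doc 11: absent
df = sum of presences = 1 + 0 + 1 + 0 + 1 + 1 + 1 + 1 + 0 + 1 + 0 = 7

7


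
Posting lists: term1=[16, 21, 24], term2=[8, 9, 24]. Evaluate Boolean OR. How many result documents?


Boolean OR: find union of posting lists
term1 docs: [16, 21, 24]
term2 docs: [8, 9, 24]
Union: [8, 9, 16, 21, 24]
|union| = 5

5


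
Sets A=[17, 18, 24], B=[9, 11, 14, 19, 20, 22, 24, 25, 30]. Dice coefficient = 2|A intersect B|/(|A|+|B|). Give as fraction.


A intersect B = [24]
|A intersect B| = 1
|A| = 3, |B| = 9
Dice = 2*1 / (3+9)
= 2 / 12 = 1/6

1/6


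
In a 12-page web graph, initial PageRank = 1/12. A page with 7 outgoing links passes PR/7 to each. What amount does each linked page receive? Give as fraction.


Initial PR = 1/12 = 1/12
Outlinks = 7
Contribution per link = PR / outlinks
= 1/12 / 7
= 1/84

1/84


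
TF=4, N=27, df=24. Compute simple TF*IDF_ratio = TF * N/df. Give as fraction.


TF * (N/df)
= 4 * (27/24)
= 4 * 9/8
= 9/2

9/2


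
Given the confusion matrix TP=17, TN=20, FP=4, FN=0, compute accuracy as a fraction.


Accuracy = (TP + TN) / (TP + TN + FP + FN)
TP + TN = 17 + 20 = 37
Total = 17 + 20 + 4 + 0 = 41
Accuracy = 37 / 41 = 37/41

37/41


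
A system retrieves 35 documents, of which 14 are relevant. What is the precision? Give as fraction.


Precision = relevant_retrieved / total_retrieved
= 14 / 35
= 14 / (14 + 21)
= 2/5

2/5


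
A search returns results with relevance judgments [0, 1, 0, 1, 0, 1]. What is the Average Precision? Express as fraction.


Computing P@k for each relevant position:
Position 1: not relevant
Position 2: relevant, P@2 = 1/2 = 1/2
Position 3: not relevant
Position 4: relevant, P@4 = 2/4 = 1/2
Position 5: not relevant
Position 6: relevant, P@6 = 3/6 = 1/2
Sum of P@k = 1/2 + 1/2 + 1/2 = 3/2
AP = 3/2 / 3 = 1/2

1/2


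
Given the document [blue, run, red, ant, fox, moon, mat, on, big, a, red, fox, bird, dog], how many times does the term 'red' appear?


Document has 14 words
Scanning for 'red':
Found at positions: [2, 10]
Count = 2

2


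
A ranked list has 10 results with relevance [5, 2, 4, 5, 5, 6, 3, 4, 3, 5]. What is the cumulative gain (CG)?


Cumulative Gain = sum of relevance scores
Position 1: rel=5, running sum=5
Position 2: rel=2, running sum=7
Position 3: rel=4, running sum=11
Position 4: rel=5, running sum=16
Position 5: rel=5, running sum=21
Position 6: rel=6, running sum=27
Position 7: rel=3, running sum=30
Position 8: rel=4, running sum=34
Position 9: rel=3, running sum=37
Position 10: rel=5, running sum=42
CG = 42

42


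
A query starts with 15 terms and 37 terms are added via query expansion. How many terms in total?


Original terms: 15
Expansion terms: 37
Total = 15 + 37 = 52

52


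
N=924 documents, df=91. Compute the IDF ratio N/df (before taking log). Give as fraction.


IDF ratio = N / df
= 924 / 91
= 132/13

132/13


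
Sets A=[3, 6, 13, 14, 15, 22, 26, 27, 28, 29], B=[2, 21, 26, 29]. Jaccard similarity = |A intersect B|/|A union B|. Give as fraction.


A intersect B = [26, 29]
|A intersect B| = 2
A union B = [2, 3, 6, 13, 14, 15, 21, 22, 26, 27, 28, 29]
|A union B| = 12
Jaccard = 2/12 = 1/6

1/6
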